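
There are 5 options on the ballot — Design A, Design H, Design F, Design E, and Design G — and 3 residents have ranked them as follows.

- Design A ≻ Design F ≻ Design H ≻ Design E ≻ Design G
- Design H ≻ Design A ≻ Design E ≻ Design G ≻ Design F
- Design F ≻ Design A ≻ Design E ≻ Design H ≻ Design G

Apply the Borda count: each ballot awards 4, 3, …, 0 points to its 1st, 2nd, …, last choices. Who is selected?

Borda scores:
  Design A: 4 + 3 + 3 = 10
  Design H: 2 + 4 + 1 = 7
  Design F: 3 + 0 + 4 = 7
  Design E: 1 + 2 + 2 = 5
  Design G: 0 + 1 + 0 = 1
Design A has the highest total.

Design A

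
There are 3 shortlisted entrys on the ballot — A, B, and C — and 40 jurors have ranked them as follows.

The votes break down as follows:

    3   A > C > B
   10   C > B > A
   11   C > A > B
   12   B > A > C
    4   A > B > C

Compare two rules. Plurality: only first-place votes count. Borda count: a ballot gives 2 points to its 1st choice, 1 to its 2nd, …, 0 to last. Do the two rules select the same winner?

Yes

Plurality first-place counts: A 7, B 12, C 21 → C.
Borda totals: A 37, B 38, C 45 → C.
The two rules agree on C.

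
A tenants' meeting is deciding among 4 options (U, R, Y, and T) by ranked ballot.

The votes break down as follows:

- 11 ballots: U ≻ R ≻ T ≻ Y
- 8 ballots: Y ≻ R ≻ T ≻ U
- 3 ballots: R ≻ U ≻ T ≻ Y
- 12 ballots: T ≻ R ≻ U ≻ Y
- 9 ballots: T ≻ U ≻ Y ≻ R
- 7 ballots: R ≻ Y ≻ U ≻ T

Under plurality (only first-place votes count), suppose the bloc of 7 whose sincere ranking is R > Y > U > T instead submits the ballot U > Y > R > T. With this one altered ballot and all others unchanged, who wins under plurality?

First-place totals with the altered ballot: U 18, R 3, Y 8, T 21.
The winner is unchanged: still T.

T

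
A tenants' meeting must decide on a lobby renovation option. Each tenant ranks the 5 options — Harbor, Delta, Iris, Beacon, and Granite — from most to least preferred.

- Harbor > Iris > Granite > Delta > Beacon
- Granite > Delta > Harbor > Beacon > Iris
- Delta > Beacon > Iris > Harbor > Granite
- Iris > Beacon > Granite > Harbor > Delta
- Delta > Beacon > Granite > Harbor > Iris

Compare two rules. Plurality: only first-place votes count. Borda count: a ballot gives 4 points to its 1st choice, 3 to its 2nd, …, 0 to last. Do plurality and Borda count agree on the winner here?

Plurality first-place counts: Harbor 1, Delta 2, Iris 1, Beacon 0, Granite 1 → Delta.
Borda totals: Harbor 9, Delta 12, Iris 9, Beacon 10, Granite 10 → Delta.
The two rules agree on Delta.

Yes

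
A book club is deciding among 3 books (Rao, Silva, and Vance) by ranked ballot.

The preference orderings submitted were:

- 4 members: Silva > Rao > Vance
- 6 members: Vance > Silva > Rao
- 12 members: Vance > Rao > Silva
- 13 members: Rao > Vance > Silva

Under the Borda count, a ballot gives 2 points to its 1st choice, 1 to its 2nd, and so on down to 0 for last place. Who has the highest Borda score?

Borda scores:
  Rao: 4·1 + 6·0 + 12·1 + 13·2 = 42
  Silva: 4·2 + 6·1 + 12·0 + 13·0 = 14
  Vance: 4·0 + 6·2 + 12·2 + 13·1 = 49
Vance has the highest total.

Vance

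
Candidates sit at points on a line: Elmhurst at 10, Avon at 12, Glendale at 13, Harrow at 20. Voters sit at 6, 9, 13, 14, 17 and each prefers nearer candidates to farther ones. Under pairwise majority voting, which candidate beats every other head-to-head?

Glendale

With single-peaked preferences on a line, the Condorcet winner is the candidate closest to the median voter.
The median voter (position 13) is closest to Glendale at 13.
Check: Glendale vs Elmhurst — voters closer to Glendale: 3 of 5.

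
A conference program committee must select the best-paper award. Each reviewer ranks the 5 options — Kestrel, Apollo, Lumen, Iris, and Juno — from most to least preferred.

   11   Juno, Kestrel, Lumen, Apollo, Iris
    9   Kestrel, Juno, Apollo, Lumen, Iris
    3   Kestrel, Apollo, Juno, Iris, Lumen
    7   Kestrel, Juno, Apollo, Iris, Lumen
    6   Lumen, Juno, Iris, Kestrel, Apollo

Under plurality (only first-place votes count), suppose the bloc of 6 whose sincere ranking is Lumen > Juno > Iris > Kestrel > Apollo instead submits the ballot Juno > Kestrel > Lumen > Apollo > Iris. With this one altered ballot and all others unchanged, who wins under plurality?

Kestrel

First-place totals with the altered ballot: Kestrel 19, Apollo 0, Lumen 0, Iris 0, Juno 17.
The winner is unchanged: still Kestrel.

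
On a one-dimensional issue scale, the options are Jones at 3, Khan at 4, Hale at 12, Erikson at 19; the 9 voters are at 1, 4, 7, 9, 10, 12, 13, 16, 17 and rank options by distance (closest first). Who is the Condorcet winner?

Hale

With single-peaked preferences on a line, the Condorcet winner is the candidate closest to the median voter.
The median voter (position 10) is closest to Hale at 12.
Check: Hale vs Erikson — voters closer to Hale: 7 of 9.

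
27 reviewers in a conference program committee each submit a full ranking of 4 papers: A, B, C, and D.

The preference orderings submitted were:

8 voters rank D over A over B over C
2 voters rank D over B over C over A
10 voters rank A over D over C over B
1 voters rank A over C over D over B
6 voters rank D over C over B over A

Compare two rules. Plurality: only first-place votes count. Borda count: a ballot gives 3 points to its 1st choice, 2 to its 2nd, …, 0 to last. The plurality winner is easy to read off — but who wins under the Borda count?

D

Plurality first-place counts: A 11, B 0, C 0, D 16 → D.
Borda totals: A 49, B 18, C 26, D 69 → D.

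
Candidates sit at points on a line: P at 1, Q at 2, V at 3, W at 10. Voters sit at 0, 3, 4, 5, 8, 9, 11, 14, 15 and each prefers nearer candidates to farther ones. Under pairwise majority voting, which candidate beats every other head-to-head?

W

With single-peaked preferences on a line, the Condorcet winner is the candidate closest to the median voter.
The median voter (position 8) is closest to W at 10.
Check: W vs Q — voters closer to W: 5 of 9.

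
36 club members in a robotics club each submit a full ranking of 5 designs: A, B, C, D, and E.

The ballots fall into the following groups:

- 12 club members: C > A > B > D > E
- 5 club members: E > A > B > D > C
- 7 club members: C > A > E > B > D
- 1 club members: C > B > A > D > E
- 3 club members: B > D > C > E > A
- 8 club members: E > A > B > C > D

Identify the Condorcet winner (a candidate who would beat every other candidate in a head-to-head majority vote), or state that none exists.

Head-to-head results (36 voters total):
A vs B: A wins 32–4.
A vs C: C wins 23–13.
A vs D: A wins 33–3.
A vs E: A wins 20–16.
B vs C: C wins 20–16.
B vs D: B wins 36–0.
B vs E: E wins 20–16.
C vs D: C wins 28–8.
C vs E: C wins 23–13.
D vs E: E wins 20–16.
C beats each rival — A (23–13), B (20–16), D (28–8), E (23–13) — so C is the Condorcet winner.

C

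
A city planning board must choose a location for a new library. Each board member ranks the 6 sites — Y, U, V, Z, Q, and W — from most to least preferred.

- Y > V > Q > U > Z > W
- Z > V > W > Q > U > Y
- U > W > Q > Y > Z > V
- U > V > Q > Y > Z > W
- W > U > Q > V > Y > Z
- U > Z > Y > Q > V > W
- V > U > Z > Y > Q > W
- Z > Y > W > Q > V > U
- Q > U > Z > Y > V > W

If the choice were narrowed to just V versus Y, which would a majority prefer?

Ballots ranking V above Y: 4.
Ballots ranking Y above V: 5.
Y wins the head-to-head, 5–4.

Y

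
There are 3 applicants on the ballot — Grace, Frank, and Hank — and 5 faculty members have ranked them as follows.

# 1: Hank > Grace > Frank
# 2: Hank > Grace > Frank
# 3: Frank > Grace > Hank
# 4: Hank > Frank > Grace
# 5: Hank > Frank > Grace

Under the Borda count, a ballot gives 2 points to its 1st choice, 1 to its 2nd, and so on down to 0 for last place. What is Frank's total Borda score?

4

Borda scores:
  Grace: 1 + 1 + 1 + 0 + 0 = 3
  Frank: 0 + 0 + 2 + 1 + 1 = 4
  Hank: 2 + 2 + 0 + 2 + 2 = 8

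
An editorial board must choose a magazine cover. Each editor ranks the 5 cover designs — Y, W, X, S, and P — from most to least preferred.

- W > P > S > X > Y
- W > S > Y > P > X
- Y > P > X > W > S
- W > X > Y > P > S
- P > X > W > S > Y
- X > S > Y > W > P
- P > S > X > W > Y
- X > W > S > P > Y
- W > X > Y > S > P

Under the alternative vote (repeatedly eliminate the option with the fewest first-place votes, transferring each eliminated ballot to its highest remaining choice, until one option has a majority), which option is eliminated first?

S

Round 1: W 4, X 2, P 2, Y 1, S 0. S has the fewest and is eliminated.
Round 2: W 4, X 2, P 2, Y 1. Y has the fewest and is eliminated.
Round 3: W 4, P 3, X 2. X has the fewest and is eliminated.
Round 4: W 6, P 3. W has a majority.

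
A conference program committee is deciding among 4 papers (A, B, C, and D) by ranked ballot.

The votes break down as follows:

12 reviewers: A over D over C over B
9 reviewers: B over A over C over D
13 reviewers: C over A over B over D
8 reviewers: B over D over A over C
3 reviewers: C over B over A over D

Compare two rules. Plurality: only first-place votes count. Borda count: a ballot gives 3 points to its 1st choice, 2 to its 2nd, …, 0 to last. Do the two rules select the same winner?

Plurality first-place counts: A 12, B 17, C 16, D 0 → B.
Borda totals: A 91, B 70, C 69, D 40 → A.
The two rules disagree: plurality picks B, Borda picks A.

No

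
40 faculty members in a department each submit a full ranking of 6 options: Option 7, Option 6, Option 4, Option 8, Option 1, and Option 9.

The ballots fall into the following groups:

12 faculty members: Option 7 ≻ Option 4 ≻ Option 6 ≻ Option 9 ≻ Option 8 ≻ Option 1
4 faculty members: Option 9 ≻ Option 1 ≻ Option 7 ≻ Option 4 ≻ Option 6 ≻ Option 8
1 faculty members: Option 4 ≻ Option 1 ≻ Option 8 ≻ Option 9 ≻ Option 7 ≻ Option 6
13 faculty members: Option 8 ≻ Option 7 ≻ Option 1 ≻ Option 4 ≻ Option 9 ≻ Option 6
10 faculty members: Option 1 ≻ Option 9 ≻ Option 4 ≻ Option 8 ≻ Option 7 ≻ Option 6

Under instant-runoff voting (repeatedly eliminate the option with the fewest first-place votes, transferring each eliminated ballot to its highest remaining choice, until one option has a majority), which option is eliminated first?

Round 1: Option 8 13, Option 7 12, Option 1 10, Option 9 4, Option 4 1, Option 6 0. Option 6 has the fewest and is eliminated.
Round 2: Option 8 13, Option 7 12, Option 1 10, Option 9 4, Option 4 1. Option 4 has the fewest and is eliminated.
Round 3: Option 8 13, Option 7 12, Option 1 11, Option 9 4. Option 9 has the fewest and is eliminated.
Round 4: Option 1 15, Option 8 13, Option 7 12. Option 7 has the fewest and is eliminated.
Round 5: Option 8 25, Option 1 15. Option 8 has a majority.

Option 6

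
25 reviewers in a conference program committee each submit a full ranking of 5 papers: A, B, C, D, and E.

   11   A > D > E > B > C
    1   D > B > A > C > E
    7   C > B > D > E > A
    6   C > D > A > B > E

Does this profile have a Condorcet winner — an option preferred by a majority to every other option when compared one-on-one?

Yes

Head-to-head results (25 voters total):
A vs B: A wins 17–8.
A vs C: C wins 13–12.
A vs D: D wins 14–11.
A vs E: A wins 18–7.
B vs C: C wins 13–12.
B vs D: D wins 18–7.
B vs E: B wins 14–11.
C vs D: C wins 13–12.
C vs E: C wins 14–11.
D vs E: D wins 25–0.
C beats each rival — A (13–12), B (13–12), D (13–12), E (14–11) — so C is the Condorcet winner.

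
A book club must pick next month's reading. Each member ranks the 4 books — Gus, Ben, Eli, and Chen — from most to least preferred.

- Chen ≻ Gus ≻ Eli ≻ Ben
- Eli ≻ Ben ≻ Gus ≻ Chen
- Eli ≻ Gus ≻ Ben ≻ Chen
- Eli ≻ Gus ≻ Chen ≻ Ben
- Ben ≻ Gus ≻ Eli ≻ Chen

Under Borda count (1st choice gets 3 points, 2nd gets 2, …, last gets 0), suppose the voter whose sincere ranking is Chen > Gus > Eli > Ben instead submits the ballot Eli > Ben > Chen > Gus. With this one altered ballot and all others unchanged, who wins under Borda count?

Eli

Borda totals with the altered ballot: Gus 7, Ben 8, Eli 13, Chen 2.
The winner is unchanged: still Eli.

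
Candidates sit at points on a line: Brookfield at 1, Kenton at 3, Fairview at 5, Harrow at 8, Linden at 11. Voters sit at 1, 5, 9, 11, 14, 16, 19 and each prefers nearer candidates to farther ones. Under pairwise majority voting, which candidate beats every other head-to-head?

Linden

With single-peaked preferences on a line, the Condorcet winner is the candidate closest to the median voter.
The median voter (position 11) is closest to Linden at 11.
Check: Linden vs Kenton — voters closer to Linden: 5 of 7.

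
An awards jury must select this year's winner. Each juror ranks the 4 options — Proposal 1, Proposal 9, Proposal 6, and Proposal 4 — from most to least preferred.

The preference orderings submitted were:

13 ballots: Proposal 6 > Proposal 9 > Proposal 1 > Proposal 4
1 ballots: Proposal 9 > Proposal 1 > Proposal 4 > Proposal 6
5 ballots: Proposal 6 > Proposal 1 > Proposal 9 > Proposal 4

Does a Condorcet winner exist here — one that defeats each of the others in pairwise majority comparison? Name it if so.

Proposal 6

Head-to-head results (19 voters total):
Proposal 1 vs Proposal 9: Proposal 9 wins 14–5.
Proposal 1 vs Proposal 6: Proposal 6 wins 18–1.
Proposal 1 vs Proposal 4: Proposal 1 wins 19–0.
Proposal 9 vs Proposal 6: Proposal 6 wins 18–1.
Proposal 9 vs Proposal 4: Proposal 9 wins 19–0.
Proposal 6 vs Proposal 4: Proposal 6 wins 18–1.
Proposal 6 beats each rival — Proposal 1 (18–1), Proposal 9 (18–1), Proposal 4 (18–1) — so Proposal 6 is the Condorcet winner.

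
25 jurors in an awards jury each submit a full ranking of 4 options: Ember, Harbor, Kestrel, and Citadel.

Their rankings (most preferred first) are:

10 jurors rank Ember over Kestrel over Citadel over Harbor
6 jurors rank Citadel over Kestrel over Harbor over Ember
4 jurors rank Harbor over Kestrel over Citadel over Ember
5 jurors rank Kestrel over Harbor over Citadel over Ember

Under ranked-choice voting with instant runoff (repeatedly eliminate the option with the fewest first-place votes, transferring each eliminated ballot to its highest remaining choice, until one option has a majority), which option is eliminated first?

Round 1: Ember 10, Citadel 6, Kestrel 5, Harbor 4. Harbor has the fewest and is eliminated.
Round 2: Ember 10, Kestrel 9, Citadel 6. Citadel has the fewest and is eliminated.
Round 3: Kestrel 15, Ember 10. Kestrel has a majority.

Harbor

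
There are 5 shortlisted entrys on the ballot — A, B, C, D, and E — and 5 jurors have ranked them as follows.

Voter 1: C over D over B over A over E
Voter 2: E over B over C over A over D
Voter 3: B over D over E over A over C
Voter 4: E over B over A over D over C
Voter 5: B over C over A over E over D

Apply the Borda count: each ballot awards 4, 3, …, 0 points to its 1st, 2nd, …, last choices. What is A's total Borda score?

7

Borda scores:
  A: 1 + 1 + 1 + 2 + 2 = 7
  B: 2 + 3 + 4 + 3 + 4 = 16
  C: 4 + 2 + 0 + 0 + 3 = 9
  D: 3 + 0 + 3 + 1 + 0 = 7
  E: 0 + 4 + 2 + 4 + 1 = 11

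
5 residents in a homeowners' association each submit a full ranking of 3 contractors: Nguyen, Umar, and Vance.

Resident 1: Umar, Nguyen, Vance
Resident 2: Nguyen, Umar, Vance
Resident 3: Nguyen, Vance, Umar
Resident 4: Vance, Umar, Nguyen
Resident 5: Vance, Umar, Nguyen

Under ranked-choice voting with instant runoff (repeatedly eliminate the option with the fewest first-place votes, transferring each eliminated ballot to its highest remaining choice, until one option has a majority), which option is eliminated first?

Umar

Round 1: Nguyen 2, Vance 2, Umar 1. Umar has the fewest and is eliminated.
Round 2: Nguyen 3, Vance 2. Nguyen has a majority.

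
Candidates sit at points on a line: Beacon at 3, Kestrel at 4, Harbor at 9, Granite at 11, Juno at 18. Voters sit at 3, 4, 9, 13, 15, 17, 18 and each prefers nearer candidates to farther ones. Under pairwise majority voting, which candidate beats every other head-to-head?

Granite

With single-peaked preferences on a line, the Condorcet winner is the candidate closest to the median voter.
The median voter (position 13) is closest to Granite at 11.
Check: Granite vs Kestrel — voters closer to Granite: 5 of 7.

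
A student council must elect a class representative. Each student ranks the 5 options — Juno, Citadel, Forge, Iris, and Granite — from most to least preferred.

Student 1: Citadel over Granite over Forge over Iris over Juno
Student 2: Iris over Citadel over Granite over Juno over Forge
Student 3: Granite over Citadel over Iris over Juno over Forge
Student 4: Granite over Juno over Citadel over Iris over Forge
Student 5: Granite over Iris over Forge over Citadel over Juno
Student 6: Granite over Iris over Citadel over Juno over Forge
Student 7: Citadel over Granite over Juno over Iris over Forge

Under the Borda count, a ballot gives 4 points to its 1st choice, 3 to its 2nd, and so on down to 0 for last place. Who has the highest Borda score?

Borda scores:
  Juno: 0 + 1 + 1 + 3 + 0 + 1 + 2 = 8
  Citadel: 4 + 3 + 3 + 2 + 1 + 2 + 4 = 19
  Forge: 2 + 0 + 0 + 0 + 2 + 0 + 0 = 4
  Iris: 1 + 4 + 2 + 1 + 3 + 3 + 1 = 15
  Granite: 3 + 2 + 4 + 4 + 4 + 4 + 3 = 24
Granite has the highest total.

Granite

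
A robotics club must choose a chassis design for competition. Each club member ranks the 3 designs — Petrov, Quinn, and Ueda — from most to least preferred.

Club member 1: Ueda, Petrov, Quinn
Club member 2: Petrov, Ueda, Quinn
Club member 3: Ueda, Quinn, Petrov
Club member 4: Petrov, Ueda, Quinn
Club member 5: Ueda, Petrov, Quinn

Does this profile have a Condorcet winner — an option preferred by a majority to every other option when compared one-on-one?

Yes

Head-to-head results (5 voters total):
Petrov vs Quinn: Petrov wins 4–1.
Petrov vs Ueda: Ueda wins 3–2.
Quinn vs Ueda: Ueda wins 5–0.
Ueda beats each rival — Petrov (3–2), Quinn (5–0) — so Ueda is the Condorcet winner.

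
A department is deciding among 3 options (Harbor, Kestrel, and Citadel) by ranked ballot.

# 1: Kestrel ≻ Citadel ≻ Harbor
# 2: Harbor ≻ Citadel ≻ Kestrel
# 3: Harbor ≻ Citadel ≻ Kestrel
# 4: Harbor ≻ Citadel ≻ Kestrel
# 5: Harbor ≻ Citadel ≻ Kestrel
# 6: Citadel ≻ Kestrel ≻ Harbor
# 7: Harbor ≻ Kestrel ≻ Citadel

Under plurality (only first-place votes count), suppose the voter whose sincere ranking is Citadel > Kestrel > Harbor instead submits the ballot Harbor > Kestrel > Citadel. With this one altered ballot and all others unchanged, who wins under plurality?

Harbor

First-place totals with the altered ballot: Harbor 6, Kestrel 1, Citadel 0.
The winner is unchanged: still Harbor.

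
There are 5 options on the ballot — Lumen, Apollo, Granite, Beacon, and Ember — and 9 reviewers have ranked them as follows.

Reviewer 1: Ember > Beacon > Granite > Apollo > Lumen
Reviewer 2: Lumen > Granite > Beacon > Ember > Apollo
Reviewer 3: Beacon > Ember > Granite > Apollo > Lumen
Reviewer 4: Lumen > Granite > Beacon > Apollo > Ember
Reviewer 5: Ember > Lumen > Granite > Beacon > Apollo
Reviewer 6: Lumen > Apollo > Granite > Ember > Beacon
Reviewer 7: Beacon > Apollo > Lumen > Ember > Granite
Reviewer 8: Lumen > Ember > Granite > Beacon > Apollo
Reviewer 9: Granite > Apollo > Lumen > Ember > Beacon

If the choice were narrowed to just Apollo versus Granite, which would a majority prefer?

Granite

Ballots ranking Apollo above Granite: 2.
Ballots ranking Granite above Apollo: 7.
Granite wins the head-to-head, 7–2.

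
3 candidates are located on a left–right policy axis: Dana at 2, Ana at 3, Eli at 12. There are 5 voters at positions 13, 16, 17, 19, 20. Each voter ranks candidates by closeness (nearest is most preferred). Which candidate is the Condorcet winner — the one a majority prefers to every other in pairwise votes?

With single-peaked preferences on a line, the Condorcet winner is the candidate closest to the median voter.
The median voter (position 17) is closest to Eli at 12.
Check: Eli vs Dana — voters closer to Eli: 5 of 5.

Eli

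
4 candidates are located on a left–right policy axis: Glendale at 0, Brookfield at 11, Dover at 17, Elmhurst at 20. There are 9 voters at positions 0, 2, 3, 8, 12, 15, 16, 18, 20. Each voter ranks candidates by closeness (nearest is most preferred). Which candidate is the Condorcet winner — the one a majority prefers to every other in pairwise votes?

Brookfield

With single-peaked preferences on a line, the Condorcet winner is the candidate closest to the median voter.
The median voter (position 12) is closest to Brookfield at 11.
Check: Brookfield vs Elmhurst — voters closer to Brookfield: 6 of 9.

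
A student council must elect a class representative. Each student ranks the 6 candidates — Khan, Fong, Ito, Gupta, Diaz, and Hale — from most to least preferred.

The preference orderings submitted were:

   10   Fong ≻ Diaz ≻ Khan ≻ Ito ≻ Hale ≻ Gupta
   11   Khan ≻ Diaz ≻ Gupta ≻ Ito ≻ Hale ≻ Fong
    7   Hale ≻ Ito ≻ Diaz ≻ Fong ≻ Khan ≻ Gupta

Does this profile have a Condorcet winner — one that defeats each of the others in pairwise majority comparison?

Yes

Head-to-head results (28 voters total):
Khan vs Fong: Fong wins 17–11.
Khan vs Ito: Khan wins 21–7.
Khan vs Gupta: Khan wins 28–0.
Khan vs Diaz: Diaz wins 17–11.
Khan vs Hale: Khan wins 21–7.
Fong vs Ito: Ito wins 18–10.
Fong vs Gupta: Fong wins 17–11.
Fong vs Diaz: Diaz wins 18–10.
Fong vs Hale: Hale wins 18–10.
Ito vs Gupta: Ito wins 17–11.
Ito vs Diaz: Diaz wins 21–7.
Ito vs Hale: Ito wins 21–7.
Gupta vs Diaz: Diaz wins 28–0.
Gupta vs Hale: Hale wins 17–11.
Diaz vs Hale: Diaz wins 21–7.
Diaz beats each rival — Khan (17–11), Fong (18–10), Ito (21–7), Gupta (28–0), Hale (21–7) — so Diaz is the Condorcet winner.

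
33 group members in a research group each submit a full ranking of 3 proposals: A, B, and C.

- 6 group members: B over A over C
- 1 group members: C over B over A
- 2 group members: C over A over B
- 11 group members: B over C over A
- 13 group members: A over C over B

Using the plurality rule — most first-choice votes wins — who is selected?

First-place vote totals:
  A: 13
  B: 17
  C: 3
B has the most first-place votes.

B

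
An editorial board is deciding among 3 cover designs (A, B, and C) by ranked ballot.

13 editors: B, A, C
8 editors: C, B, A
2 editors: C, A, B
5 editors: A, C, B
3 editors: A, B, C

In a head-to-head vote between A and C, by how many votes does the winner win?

Ballots ranking A above C: 13+5+3 = 21.
Ballots ranking C above A: 8+2 = 10.
A wins 21–10, a margin of 11.

11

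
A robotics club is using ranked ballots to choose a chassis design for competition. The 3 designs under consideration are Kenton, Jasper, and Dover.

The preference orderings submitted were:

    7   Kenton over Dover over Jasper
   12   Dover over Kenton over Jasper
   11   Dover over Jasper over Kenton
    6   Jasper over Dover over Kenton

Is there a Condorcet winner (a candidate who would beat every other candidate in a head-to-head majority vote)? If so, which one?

Head-to-head results (36 voters total):
Kenton vs Jasper: Kenton wins 19–17.
Kenton vs Dover: Dover wins 29–7.
Jasper vs Dover: Dover wins 30–6.
Dover beats each rival — Kenton (29–7), Jasper (30–6) — so Dover is the Condorcet winner.

Dover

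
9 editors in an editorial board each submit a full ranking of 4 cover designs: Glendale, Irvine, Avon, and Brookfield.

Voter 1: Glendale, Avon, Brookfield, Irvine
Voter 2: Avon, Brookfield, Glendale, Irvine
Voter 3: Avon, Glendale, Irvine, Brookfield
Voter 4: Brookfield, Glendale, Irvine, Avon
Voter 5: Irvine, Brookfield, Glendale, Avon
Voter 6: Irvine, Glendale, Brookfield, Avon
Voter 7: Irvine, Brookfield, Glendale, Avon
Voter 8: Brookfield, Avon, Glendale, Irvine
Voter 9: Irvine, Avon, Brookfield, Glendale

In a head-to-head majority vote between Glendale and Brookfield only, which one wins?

Brookfield

Ballots ranking Glendale above Brookfield: 3.
Ballots ranking Brookfield above Glendale: 6.
Brookfield wins the head-to-head, 6–3.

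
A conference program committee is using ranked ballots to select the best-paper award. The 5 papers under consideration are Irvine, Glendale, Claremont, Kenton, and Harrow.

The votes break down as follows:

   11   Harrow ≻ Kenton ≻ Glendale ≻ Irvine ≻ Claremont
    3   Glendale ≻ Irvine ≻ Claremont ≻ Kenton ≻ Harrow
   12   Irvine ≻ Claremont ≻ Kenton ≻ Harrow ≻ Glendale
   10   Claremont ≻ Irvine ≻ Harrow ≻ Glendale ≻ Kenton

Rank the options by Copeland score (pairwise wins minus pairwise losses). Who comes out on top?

Irvine

Pairwise results:
  Irvine vs Glendale: Irvine wins 22–14.
  Irvine vs Claremont: Irvine wins 26–10.
  Irvine vs Kenton: Irvine wins 25–11.
  Irvine vs Harrow: Irvine wins 25–11.
  Glendale vs Claremont: Claremont wins 22–14.
  Glendale vs Kenton: Kenton wins 23–13.
  Glendale vs Harrow: Harrow wins 33–3.
  Claremont vs Kenton: Claremont wins 25–11.
  Claremont vs Harrow: Claremont wins 25–11.
  Kenton vs Harrow: Harrow wins 21–15.
Copeland scores (wins − losses):
  Irvine: 4 − 0 = 4
  Glendale: 0 − 4 = -4
  Claremont: 3 − 1 = 2
  Kenton: 1 − 3 = -2
  Harrow: 2 − 2 = 0
Irvine has the best Copeland score.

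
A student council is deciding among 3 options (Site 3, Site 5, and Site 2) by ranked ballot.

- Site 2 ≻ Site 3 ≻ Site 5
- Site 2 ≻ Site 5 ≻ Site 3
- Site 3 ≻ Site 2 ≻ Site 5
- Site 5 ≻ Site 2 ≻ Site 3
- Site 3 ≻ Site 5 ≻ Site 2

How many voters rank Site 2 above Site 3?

3

Ballots ranking Site 2 above Site 3: 3.
Ballots ranking Site 3 above Site 2: 2.
So 3 of 5 voters prefer Site 2 to Site 3.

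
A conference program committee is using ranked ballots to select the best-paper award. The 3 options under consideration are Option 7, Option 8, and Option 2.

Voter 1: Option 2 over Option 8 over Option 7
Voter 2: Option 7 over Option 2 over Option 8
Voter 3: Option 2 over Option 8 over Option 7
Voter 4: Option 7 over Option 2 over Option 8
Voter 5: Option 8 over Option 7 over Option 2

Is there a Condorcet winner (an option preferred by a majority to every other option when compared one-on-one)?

No

Head-to-head results (5 voters total):
Option 7 vs Option 8: Option 8 wins 3–2.
Option 7 vs Option 2: Option 7 wins 3–2.
Option 8 vs Option 2: Option 2 wins 4–1.
No candidate beats all others: Option 7 beats Option 2 beats Option 8 beats Option 7, a majority cycle.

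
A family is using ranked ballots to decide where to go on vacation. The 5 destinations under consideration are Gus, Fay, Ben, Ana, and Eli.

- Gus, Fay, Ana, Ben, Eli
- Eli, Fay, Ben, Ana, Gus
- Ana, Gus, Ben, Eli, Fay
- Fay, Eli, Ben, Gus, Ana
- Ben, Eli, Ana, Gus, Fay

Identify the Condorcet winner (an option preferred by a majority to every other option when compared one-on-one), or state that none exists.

Head-to-head results (5 voters total):
Gus vs Fay: Gus wins 3–2.
Gus vs Ben: Ben wins 3–2.
Gus vs Ana: Ana wins 3–2.
Gus vs Eli: Eli wins 3–2.
Fay vs Ben: Fay wins 3–2.
Fay vs Ana: Fay wins 3–2.
Fay vs Eli: Eli wins 3–2.
Ben vs Ana: Ben wins 3–2.
Ben vs Eli: Ben wins 3–2.
Ana vs Eli: Eli wins 3–2.
No candidate beats all others: Gus beats Fay beats Ben beats Gus, a majority cycle.

No Condorcet winner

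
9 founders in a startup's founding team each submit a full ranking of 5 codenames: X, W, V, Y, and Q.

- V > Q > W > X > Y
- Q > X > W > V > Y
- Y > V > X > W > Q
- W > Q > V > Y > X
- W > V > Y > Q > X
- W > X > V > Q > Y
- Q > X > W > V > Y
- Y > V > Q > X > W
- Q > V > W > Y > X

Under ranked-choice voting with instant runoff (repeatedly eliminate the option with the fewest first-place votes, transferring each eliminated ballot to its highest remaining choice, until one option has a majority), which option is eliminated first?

X

Round 1: W 3, Q 3, Y 2, V 1, X 0. X has the fewest and is eliminated.
Round 2: W 3, Q 3, Y 2, V 1. V has the fewest and is eliminated.
Round 3: Q 4, W 3, Y 2. Y has the fewest and is eliminated.
Round 4: Q 5, W 4. Q has a majority.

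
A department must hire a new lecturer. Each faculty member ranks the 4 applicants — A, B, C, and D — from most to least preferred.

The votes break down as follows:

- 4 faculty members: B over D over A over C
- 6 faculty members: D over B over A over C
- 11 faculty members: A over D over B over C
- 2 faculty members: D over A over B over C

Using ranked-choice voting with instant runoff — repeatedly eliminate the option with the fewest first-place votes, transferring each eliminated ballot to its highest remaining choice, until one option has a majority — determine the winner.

Round 1: A 11, D 8, B 4, C 0. C has the fewest and is eliminated.
Round 2: A 11, D 8, B 4. B has the fewest and is eliminated.
Round 3: D 12, A 11. D has a majority.

D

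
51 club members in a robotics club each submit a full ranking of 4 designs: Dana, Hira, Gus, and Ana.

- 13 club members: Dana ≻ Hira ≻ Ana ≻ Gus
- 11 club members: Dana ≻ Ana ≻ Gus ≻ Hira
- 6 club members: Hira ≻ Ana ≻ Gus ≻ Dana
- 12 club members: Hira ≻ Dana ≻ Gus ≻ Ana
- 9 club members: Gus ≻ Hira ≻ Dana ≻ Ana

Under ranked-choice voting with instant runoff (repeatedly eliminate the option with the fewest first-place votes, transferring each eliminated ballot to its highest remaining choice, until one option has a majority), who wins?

Round 1: Dana 24, Hira 18, Gus 9, Ana 0. Ana has the fewest and is eliminated.
Round 2: Dana 24, Hira 18, Gus 9. Gus has the fewest and is eliminated.
Round 3: Hira 27, Dana 24. Hira has a majority.

Hira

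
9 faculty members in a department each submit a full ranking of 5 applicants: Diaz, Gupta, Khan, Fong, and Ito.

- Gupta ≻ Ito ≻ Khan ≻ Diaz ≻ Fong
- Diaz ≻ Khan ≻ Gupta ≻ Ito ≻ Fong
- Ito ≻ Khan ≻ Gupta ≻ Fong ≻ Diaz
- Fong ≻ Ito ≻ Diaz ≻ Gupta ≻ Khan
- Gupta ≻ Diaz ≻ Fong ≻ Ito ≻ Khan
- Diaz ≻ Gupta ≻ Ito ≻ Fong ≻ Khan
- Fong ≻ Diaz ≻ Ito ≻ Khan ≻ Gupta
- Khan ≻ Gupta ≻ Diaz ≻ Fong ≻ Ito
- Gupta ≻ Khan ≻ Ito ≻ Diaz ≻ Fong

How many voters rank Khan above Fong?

5

Ballots ranking Khan above Fong: 5.
Ballots ranking Fong above Khan: 4.
So 5 of 9 voters prefer Khan to Fong.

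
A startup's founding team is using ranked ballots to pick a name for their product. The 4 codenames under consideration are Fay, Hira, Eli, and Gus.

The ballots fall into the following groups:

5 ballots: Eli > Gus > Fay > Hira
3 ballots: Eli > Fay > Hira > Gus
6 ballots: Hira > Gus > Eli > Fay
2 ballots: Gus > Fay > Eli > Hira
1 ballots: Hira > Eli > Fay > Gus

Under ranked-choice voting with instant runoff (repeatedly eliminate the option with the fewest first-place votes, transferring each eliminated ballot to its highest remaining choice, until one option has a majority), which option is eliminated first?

Fay

Round 1: Eli 8, Hira 7, Gus 2, Fay 0. Fay has the fewest and is eliminated.
Round 2: Eli 8, Hira 7, Gus 2. Gus has the fewest and is eliminated.
Round 3: Eli 10, Hira 7. Eli has a majority.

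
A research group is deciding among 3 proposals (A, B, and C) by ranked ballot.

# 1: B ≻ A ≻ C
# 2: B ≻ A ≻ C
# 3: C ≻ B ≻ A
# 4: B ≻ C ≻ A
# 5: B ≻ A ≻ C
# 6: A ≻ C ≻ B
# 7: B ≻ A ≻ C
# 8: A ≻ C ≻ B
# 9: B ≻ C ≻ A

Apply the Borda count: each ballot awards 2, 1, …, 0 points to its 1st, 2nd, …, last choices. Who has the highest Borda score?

Borda scores:
  A: 1 + 1 + 0 + 0 + 1 + 2 + 1 + 2 + 0 = 8
  B: 2 + 2 + 1 + 2 + 2 + 0 + 2 + 0 + 2 = 13
  C: 0 + 0 + 2 + 1 + 0 + 1 + 0 + 1 + 1 = 6
B has the highest total.

B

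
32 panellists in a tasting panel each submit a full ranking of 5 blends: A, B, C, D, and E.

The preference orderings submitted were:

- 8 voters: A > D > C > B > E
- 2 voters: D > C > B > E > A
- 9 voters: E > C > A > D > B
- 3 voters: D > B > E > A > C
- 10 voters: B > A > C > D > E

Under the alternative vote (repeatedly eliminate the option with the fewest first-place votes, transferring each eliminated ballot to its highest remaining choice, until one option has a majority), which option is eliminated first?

C

Round 1: B 10, E 9, A 8, D 5, C 0. C has the fewest and is eliminated.
Round 2: B 10, E 9, A 8, D 5. D has the fewest and is eliminated.
Round 3: B 15, E 9, A 8. A has the fewest and is eliminated.
Round 4: B 23, E 9. B has a majority.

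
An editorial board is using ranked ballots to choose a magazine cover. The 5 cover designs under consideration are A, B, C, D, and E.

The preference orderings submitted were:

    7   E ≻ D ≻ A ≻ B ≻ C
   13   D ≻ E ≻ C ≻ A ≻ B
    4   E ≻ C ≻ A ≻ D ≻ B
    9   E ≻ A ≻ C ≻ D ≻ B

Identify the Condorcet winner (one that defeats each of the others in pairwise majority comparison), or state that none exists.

E

Head-to-head results (33 voters total):
A vs B: A wins 33–0.
A vs C: C wins 17–16.
A vs D: D wins 20–13.
A vs E: E wins 33–0.
B vs C: C wins 26–7.
B vs D: D wins 33–0.
B vs E: E wins 33–0.
C vs D: D wins 20–13.
C vs E: E wins 33–0.
D vs E: E wins 20–13.
E beats each rival — A (33–0), B (33–0), C (33–0), D (20–13) — so E is the Condorcet winner.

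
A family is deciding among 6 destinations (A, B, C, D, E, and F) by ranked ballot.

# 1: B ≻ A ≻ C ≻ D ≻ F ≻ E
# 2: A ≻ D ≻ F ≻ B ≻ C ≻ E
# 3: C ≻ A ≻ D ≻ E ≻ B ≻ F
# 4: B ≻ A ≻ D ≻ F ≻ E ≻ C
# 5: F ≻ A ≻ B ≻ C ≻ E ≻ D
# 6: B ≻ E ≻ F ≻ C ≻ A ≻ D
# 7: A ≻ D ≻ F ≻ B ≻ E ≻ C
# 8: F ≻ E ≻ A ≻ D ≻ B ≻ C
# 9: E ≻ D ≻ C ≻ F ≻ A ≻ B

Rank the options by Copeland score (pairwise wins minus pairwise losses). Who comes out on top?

Pairwise results:
  A vs B: A wins 6–3.
  A vs C: A wins 6–3.
  A vs D: A wins 8–1.
  A vs E: A wins 6–3.
  A vs F: A wins 5–4.
  B vs C: B wins 7–2.
  B vs D: D wins 5–4.
  B vs E: B wins 6–3.
  B vs F: F wins 5–4.
  C vs D: D wins 5–4.
  C vs E: E wins 5–4.
  C vs F: F wins 6–3.
  D vs E: D wins 5–4.
  D vs F: D wins 6–3.
  E vs F: F wins 6–3.
Copeland scores (wins − losses):
  A: 5 − 0 = 5
  B: 2 − 3 = -1
  C: 0 − 5 = -5
  D: 4 − 1 = 3
  E: 1 − 4 = -3
  F: 3 − 2 = 1
A has the best Copeland score.

A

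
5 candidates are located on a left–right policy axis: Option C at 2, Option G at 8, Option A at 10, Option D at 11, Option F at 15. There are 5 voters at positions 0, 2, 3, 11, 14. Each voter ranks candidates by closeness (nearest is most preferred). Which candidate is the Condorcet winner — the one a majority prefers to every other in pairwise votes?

Option C

With single-peaked preferences on a line, the Condorcet winner is the candidate closest to the median voter.
The median voter (position 3) is closest to Option C at 2.
Check: Option C vs Option A — voters closer to Option C: 3 of 5.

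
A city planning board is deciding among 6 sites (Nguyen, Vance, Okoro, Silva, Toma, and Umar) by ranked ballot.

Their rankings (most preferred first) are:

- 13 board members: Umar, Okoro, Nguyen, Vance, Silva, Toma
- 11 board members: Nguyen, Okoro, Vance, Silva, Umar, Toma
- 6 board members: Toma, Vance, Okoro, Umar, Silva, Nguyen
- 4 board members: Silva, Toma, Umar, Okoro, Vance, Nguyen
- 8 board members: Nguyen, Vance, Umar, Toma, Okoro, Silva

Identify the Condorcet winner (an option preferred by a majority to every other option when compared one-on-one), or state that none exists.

Head-to-head results (42 voters total):
Nguyen vs Vance: Nguyen wins 32–10.
Nguyen vs Okoro: Okoro wins 23–19.
Nguyen vs Silva: Nguyen wins 32–10.
Nguyen vs Toma: Nguyen wins 32–10.
Nguyen vs Umar: Umar wins 23–19.
Vance vs Okoro: Okoro wins 28–14.
Vance vs Silva: Vance wins 38–4.
Vance vs Toma: Vance wins 32–10.
Vance vs Umar: Vance wins 25–17.
Okoro vs Silva: Okoro wins 38–4.
Okoro vs Toma: Okoro wins 24–18.
Okoro vs Umar: Umar wins 25–17.
Silva vs Toma: Silva wins 28–14.
Silva vs Umar: Umar wins 27–15.
Toma vs Umar: Umar wins 32–10.
No candidate beats all others: Nguyen beats Vance beats Umar beats Nguyen, a majority cycle.

None — there is no Condorcet winner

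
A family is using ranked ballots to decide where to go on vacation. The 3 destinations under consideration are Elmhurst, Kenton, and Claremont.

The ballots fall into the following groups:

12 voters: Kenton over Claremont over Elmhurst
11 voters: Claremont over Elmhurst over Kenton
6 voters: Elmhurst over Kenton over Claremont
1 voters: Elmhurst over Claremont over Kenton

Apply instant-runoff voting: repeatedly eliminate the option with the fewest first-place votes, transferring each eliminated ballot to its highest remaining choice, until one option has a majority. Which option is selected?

Kenton

Round 1: Kenton 12, Claremont 11, Elmhurst 7. Elmhurst has the fewest and is eliminated.
Round 2: Kenton 18, Claremont 12. Kenton has a majority.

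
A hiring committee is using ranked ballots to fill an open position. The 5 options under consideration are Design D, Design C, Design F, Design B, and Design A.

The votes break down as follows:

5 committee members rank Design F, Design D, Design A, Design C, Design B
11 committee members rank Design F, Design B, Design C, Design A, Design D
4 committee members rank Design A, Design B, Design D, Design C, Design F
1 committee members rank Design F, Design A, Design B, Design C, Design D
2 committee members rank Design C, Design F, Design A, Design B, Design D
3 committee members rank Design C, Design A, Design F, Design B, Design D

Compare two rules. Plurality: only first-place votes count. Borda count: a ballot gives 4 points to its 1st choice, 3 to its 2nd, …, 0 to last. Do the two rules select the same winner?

Plurality first-place counts: Design D 0, Design C 5, Design F 17, Design B 0, Design A 4 → Design F.
Borda totals: Design D 23, Design C 52, Design F 80, Design B 52, Design A 53 → Design F.
The two rules agree on Design F.

Yes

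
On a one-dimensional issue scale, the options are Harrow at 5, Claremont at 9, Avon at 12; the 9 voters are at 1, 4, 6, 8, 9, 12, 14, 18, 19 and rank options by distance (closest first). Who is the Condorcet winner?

Claremont

With single-peaked preferences on a line, the Condorcet winner is the candidate closest to the median voter.
The median voter (position 9) is closest to Claremont at 9.
Check: Claremont vs Avon — voters closer to Claremont: 5 of 9.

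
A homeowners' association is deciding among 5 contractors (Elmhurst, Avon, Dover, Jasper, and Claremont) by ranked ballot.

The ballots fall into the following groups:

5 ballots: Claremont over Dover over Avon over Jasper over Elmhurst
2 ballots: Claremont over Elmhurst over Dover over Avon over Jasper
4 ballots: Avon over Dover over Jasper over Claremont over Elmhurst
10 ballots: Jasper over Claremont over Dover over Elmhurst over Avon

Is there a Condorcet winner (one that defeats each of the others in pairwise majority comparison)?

No

Head-to-head results (21 voters total):
Elmhurst vs Avon: Elmhurst wins 12–9.
Elmhurst vs Dover: Dover wins 19–2.
Elmhurst vs Jasper: Jasper wins 19–2.
Elmhurst vs Claremont: Claremont wins 21–0.
Avon vs Dover: Dover wins 17–4.
Avon vs Jasper: Avon wins 11–10.
Avon vs Claremont: Claremont wins 17–4.
Dover vs Jasper: Dover wins 11–10.
Dover vs Claremont: Claremont wins 17–4.
Jasper vs Claremont: Jasper wins 14–7.
No candidate beats all others: Elmhurst beats Avon beats Jasper beats Elmhurst, a majority cycle.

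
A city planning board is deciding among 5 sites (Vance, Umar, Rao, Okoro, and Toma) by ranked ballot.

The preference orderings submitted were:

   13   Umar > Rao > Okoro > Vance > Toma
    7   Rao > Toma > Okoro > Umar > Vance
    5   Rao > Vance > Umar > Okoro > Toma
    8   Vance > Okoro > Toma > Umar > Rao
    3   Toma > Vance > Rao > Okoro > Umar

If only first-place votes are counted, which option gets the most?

First-place vote totals:
  Vance: 8
  Umar: 13
  Rao: 12
  Okoro: 0
  Toma: 3
Umar has the most first-place votes.

Umar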